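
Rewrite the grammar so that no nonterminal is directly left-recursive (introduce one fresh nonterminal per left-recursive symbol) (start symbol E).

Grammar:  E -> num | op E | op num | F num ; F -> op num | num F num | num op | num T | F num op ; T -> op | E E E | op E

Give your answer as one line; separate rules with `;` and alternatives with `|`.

E -> num | op E | op num | F num; F -> op num F' | num F num F' | num op F' | num T F'; T -> op | E E E | op E; F' -> num op F' | ε

F is directly left-recursive.
For F: α = {num op}, β = {op num, num F num, num op, num T}. Rewrite as F → β F' and F' → α F' | ε.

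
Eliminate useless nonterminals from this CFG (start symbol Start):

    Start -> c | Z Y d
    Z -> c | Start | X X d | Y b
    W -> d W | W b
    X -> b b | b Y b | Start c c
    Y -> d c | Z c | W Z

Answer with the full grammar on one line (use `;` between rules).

Start -> c | Z Y d; Z -> c | Start | X X d | Y b; X -> b b | b Y b | Start c c; Y -> d c | Z c

Generating nonterminals: {Start, X, Y, Z}.
Reachable from Start after that: {Start, X, Y, Z}.
Removed useless symbols: {W} and every production mentioning them.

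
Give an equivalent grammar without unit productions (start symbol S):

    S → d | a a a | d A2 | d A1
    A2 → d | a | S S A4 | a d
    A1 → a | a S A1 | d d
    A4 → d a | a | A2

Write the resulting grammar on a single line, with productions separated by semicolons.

Unit pairs: A4 ⇒* {A2}.
For each unit pair (A, B), copy every non-unit production of B to A, then drop all unit productions.

S → d | a a a | d A2 | d A1; A2 → d | a | S S A4 | a d; A1 → a | a S A1 | d d; A4 → d a | a | d | S S A4 | a d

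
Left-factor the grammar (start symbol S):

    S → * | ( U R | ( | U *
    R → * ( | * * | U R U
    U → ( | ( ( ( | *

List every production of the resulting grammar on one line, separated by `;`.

S has alternatives sharing prefix '(': factor to S → ( S' with S' → U R | ε.
R has alternatives sharing prefix '*': factor to R → * R' with R' → ( | *.
U has alternatives sharing prefix '(': factor to U → ( U' with U' → ε | ( (.

S → * | U * | ( S'; R → U R U | * R'; U → * | ( U'; S' → U R | eps; R' → ( | *; U' → eps | ( (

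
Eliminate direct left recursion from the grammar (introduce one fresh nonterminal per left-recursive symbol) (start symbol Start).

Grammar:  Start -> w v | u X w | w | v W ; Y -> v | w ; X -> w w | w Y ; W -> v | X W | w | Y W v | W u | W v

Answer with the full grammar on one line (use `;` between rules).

Start -> w v | u X w | w | v W; Y -> v | w; X -> w w | w Y; W -> v W1 | X W W1 | w W1 | Y W v W1; W1 -> u W1 | v W1 | eps

Directly left-recursive nonterminal: W.
For W: α = {u, v}, β = {v, X W, w, Y W v}. Rewrite as W → β W1 and W1 → α W1 | ε.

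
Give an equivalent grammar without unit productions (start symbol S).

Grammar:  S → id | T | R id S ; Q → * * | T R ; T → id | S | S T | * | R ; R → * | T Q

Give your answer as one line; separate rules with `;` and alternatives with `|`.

Unit pairs: S ⇒* {R, T}; T ⇒* {R, S}.
Replace each nonterminal's rules with the union of the non-unit rules of every nonterminal it unit-derives.

S → id | R id S | * | T Q | S T; Q → * * | T R; T → id | R id S | * | T Q | S T; R → * | T Q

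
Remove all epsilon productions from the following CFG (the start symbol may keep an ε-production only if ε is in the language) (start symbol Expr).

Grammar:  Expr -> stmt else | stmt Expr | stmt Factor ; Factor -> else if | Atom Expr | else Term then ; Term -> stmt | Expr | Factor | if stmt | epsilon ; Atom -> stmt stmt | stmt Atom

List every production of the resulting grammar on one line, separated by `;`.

Expr -> stmt else | stmt Expr | stmt Factor; Factor -> else if | Atom Expr | else Term then | else then; Term -> stmt | Expr | Factor | if stmt; Atom -> stmt stmt | stmt Atom

Nullable nonterminals: {Term}.
ε ∉ L(G), so no ε-production is kept.
Add the nullable-subset variants: Factor → else Term then gives else Term then | else then.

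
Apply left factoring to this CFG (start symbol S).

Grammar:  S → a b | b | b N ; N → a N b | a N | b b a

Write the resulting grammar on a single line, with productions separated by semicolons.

S has alternatives sharing prefix 'b': factor to S → b S' with S' → ε | N.
N has alternatives sharing prefix 'a N': factor to N → a N N' with N' → b | ε.

S → a b | b S'; N → b b a | a N N'; S' → ε | N; N' → b | ε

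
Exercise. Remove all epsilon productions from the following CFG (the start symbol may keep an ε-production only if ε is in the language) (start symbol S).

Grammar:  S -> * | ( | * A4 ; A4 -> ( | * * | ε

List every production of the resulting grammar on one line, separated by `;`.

The nullable symbols are {A4}.
ε ∉ L(G), so no ε-production is kept.

S -> * | ( | * A4; A4 -> ( | * *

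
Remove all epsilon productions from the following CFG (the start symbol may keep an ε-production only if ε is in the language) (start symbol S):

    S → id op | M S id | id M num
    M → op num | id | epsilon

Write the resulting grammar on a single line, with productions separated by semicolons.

The nullable symbols are {M}.
ε ∉ L(G), so no ε-production is kept.
Add the nullable-subset variants: S → M S id gives M S id | S id. S → id M num gives id M num | id num.

S → id op | M S id | S id | id M num | id num; M → op num | id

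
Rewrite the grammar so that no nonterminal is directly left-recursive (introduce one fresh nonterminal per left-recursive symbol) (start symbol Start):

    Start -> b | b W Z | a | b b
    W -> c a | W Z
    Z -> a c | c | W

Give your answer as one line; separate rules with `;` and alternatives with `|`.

Left recursion appears on W.
For W: α = {Z}, β = {c a}. Rewrite as W → β W1 and W1 → α W1 | ε.

Start -> b | b W Z | a | b b; W -> c a W1; Z -> a c | c | W; W1 -> Z W1 | ε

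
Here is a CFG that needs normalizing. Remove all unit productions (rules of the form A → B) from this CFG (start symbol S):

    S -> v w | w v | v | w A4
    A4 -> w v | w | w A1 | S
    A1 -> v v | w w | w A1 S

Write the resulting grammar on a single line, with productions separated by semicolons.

S -> v w | w v | v | w A4; A4 -> w v | w | w A1 | v w | v | w A4; A1 -> v v | w w | w A1 S

Unit pairs: A4 ⇒* {S}.
For every A with A ⇒* B via unit rules, add B's non-unit alternatives to A; then delete every rule of the form X → Y.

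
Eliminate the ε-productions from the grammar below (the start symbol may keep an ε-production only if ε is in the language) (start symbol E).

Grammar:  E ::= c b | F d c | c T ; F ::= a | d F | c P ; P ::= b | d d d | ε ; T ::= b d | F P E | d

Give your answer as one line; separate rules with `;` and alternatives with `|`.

Nullable set = {P}.
ε ∉ L(G), so no ε-production is kept.
Expand every rule over subsets of its nullable positions: F → c P gives c P | c. T → F P E gives F P E | F E.

E ::= c b | F d c | c T; F ::= a | d F | c P | c; P ::= b | d d d; T ::= b d | F P E | F E | d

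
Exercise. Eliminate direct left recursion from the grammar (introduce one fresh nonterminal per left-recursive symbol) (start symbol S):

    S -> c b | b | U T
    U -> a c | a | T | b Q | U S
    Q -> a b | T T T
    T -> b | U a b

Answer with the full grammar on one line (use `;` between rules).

U is directly left-recursive.
For U: α = {S}, β = {a c, a, T, b Q}. Rewrite as U → β U' and U' → α U' | ε.

S -> c b | b | U T; U -> a c U' | a U' | T U' | b Q U'; Q -> a b | T T T; T -> b | U a b; U' -> S U' | ε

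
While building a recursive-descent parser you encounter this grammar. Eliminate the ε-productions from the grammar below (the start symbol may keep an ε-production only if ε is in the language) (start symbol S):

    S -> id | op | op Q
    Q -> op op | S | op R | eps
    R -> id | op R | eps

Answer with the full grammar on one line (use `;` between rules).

Nullable nonterminals: {Q, R}.
ε ∉ L(G), so no ε-production is kept.
Expand every rule over subsets of its nullable positions: Q → op R gives op R | op. R → op R gives op R | op.

S -> id | op | op Q; Q -> op op | S | op R | op; R -> id | op R | op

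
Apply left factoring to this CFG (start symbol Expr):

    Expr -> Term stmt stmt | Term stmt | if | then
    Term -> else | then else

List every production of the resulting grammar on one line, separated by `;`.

Expr has alternatives sharing prefix 'Term stmt': factor to Expr → Term stmt Expr1 with Expr1 → stmt | ε.

Expr -> if | then | Term stmt Expr1; Term -> else | then else; Expr1 -> stmt | ε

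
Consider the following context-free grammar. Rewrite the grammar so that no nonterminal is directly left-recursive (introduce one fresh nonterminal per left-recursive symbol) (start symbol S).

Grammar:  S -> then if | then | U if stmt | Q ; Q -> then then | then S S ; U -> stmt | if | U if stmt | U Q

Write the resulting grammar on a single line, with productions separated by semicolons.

S -> then if | then | U if stmt | Q; Q -> then then | then S S; U -> stmt U' | if U'; U' -> if stmt U' | Q U' | eps

U is directly left-recursive.
For U: α = {if stmt, Q}, β = {stmt, if}. Rewrite as U → β U' and U' → α U' | ε.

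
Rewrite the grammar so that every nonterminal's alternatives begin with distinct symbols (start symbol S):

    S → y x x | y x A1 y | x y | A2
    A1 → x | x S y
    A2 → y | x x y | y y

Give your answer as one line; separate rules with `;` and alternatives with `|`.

S → x y | A2 | y x S'; A1 → x A1'; A2 → x x y | y A2'; S' → x | A1 y; A1' → eps | S y; A2' → eps | y

S has alternatives sharing prefix 'y x': factor to S → y x S' with S' → x | A1 y.
A1 has alternatives sharing prefix 'x': factor to A1 → x A1' with A1' → ε | S y.
A2 has alternatives sharing prefix 'y': factor to A2 → y A2' with A2' → ε | y.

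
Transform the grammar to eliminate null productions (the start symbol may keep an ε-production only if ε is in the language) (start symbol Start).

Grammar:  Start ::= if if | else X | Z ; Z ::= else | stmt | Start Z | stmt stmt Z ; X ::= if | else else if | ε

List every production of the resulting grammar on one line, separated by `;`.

Nullable set = {X}.
ε ∉ L(G), so no ε-production is kept.
For each production, add variants omitting each subset of nullable occurrences: Start → else X gives else X | else.

Start ::= if if | else X | else | Z; Z ::= else | stmt | Start Z | stmt stmt Z; X ::= if | else else if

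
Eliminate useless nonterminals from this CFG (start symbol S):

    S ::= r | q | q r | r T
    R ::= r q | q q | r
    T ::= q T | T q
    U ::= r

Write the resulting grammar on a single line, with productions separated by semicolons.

Generating nonterminals: {R, S, U}.
Reachable from S after that: {S}.
Removed useless symbols: {R, T, U} and every production mentioning them.

S ::= r | q | q r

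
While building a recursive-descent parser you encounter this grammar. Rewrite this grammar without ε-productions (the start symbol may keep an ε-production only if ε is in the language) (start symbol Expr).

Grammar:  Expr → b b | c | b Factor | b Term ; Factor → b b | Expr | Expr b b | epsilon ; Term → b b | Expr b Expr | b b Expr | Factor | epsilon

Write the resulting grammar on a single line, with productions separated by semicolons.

Nullable nonterminals: {Factor, Term}.
ε ∉ L(G), so no ε-production is kept.
Expand every rule over subsets of its nullable positions: Expr → b Factor gives b Factor | b.

Expr → b b | c | b Factor | b | b Term; Factor → b b | Expr | Expr b b; Term → b b | Expr b Expr | b b Expr | Factor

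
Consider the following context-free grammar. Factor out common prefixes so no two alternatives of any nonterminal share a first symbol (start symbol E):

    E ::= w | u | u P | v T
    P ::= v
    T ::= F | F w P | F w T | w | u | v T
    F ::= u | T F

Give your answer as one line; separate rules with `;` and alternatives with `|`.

E ::= w | v T | u E'; P ::= v; T ::= w | u | v T | F T'; F ::= u | T F; E' ::= ε | P; T' ::= ε | w T''; T'' ::= P | T

E has alternatives sharing prefix 'u': factor to E → u E' with E' → ε | P.
T has alternatives sharing prefix 'F': factor to T → F T' with T' → ε | w P | w T.
T' has alternatives sharing prefix 'w': factor to T' → w T'' with T'' → P | T.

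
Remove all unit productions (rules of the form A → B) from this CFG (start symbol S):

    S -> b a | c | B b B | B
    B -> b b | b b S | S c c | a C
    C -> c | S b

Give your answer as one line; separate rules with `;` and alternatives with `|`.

S -> b b | b b S | S c c | a C | b a | c | B b B; B -> b b | b b S | S c c | a C; C -> c | S b

Unit pairs: S ⇒* {B}.
Replace each nonterminal's rules with the union of the non-unit rules of every nonterminal it unit-derives.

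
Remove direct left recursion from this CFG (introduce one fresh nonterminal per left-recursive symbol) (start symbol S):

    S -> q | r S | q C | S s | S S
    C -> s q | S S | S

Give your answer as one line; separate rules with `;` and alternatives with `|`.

S -> q S' | r S S' | q C S'; C -> s q | S S | S; S' -> s S' | S S' | ε

S is directly left-recursive.
For S: α = {s, S}, β = {q, r S, q C}. Rewrite as S → β S' and S' → α S' | ε.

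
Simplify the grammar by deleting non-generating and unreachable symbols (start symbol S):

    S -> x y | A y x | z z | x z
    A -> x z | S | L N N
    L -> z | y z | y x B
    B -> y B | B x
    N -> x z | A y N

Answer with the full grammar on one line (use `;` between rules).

S -> x y | A y x | z z | x z; A -> x z | S | L N N; L -> z | y z; N -> x z | A y N

Generating nonterminals: {A, L, N, S}.
Reachable from S after that: {A, L, N, S}.
Removed useless symbols: {B} and every production mentioning them.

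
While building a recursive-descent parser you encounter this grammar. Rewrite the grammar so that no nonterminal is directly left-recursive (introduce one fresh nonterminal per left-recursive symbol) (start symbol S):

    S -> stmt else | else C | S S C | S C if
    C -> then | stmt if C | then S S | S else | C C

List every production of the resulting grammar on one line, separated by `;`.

Directly left-recursive nonterminals: S, C.
For S: α = {S C, C if}, β = {stmt else, else C}. Rewrite as S → β S' and S' → α S' | ε.
For C: α = {C}, β = {then, stmt if C, then S S, S else}. Rewrite as C → β C' and C' → α C' | ε.

S -> stmt else S' | else C S'; C -> then C' | stmt if C C' | then S S C' | S else C'; S' -> S C S' | C if S' | ε; C' -> C C' | ε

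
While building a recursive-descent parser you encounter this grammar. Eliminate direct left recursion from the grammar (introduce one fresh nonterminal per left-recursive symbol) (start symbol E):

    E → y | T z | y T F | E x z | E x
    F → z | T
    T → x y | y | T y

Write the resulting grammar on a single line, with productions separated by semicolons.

E → y E' | T z E' | y T F E'; F → z | T; T → x y T' | y T'; E' → x z E' | x E' | ε; T' → y T' | ε

E, T are directly left-recursive.
For E: α = {x z, x}, β = {y, T z, y T F}. Rewrite as E → β E' and E' → α E' | ε.
For T: α = {y}, β = {x y, y}. Rewrite as T → β T' and T' → α T' | ε.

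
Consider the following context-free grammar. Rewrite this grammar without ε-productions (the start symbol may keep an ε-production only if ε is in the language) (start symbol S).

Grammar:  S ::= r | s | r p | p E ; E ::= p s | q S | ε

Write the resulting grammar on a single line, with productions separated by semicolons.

Nullable set = {E}.
ε ∉ L(G), so no ε-production is kept.
Expand every rule over subsets of its nullable positions: S → p E gives p E | p.

S ::= r | s | r p | p E | p; E ::= p s | q S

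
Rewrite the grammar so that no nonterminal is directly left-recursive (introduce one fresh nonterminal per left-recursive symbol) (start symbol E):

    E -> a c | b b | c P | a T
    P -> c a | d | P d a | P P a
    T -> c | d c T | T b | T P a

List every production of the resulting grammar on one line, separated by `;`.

E -> a c | b b | c P | a T; P -> c a P' | d P'; T -> c T' | d c T T'; P' -> d a P' | P a P' | ε; T' -> b T' | P a T' | ε

Left recursion appears on P, T.
For P: α = {d a, P a}, β = {c a, d}. Rewrite as P → β P' and P' → α P' | ε.
For T: α = {b, P a}, β = {c, d c T}. Rewrite as T → β T' and T' → α T' | ε.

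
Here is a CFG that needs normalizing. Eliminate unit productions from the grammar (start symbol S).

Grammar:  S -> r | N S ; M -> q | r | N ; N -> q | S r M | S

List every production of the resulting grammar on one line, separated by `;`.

Unit pairs: M ⇒* {N, S}; N ⇒* {S}.
For every A with A ⇒* B via unit rules, add B's non-unit alternatives to A; then delete every rule of the form X → Y.

S -> r | N S; M -> r | N S | q | S r M; N -> r | N S | q | S r M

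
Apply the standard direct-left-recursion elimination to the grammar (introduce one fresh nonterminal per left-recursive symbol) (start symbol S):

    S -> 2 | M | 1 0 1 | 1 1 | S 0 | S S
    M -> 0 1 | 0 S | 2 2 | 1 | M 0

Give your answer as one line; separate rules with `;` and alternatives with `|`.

S -> 2 S' | M S' | 1 0 1 S' | 1 1 S'; M -> 0 1 M' | 0 S M' | 2 2 M' | 1 M'; S' -> 0 S' | S S' | ε; M' -> 0 M' | ε

S, M are directly left-recursive.
For S: α = {0, S}, β = {2, M, 1 0 1, 1 1}. Rewrite as S → β S' and S' → α S' | ε.
For M: α = {0}, β = {0 1, 0 S, 2 2, 1}. Rewrite as M → β M' and M' → α M' | ε.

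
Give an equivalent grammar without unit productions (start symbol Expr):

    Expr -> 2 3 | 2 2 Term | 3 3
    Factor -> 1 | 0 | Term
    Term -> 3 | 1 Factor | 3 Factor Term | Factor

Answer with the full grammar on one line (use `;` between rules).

Expr -> 2 3 | 2 2 Term | 3 3; Factor -> 3 | 1 Factor | 3 Factor Term | 1 | 0; Term -> 3 | 1 Factor | 3 Factor Term | 1 | 0

Unit pairs: Factor ⇒* {Term}; Term ⇒* {Factor}.
Replace each nonterminal's rules with the union of the non-unit rules of every nonterminal it unit-derives.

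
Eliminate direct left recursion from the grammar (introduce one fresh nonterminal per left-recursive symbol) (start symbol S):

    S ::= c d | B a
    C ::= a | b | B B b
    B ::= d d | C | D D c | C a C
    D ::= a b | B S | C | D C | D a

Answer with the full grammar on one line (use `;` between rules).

D is directly left-recursive.
For D: α = {C, a}, β = {a b, B S, C}. Rewrite as D → β D' and D' → α D' | ε.

S ::= c d | B a; C ::= a | b | B B b; B ::= d d | C | D D c | C a C; D ::= a b D' | B S D' | C D'; D' ::= C D' | a D' | ε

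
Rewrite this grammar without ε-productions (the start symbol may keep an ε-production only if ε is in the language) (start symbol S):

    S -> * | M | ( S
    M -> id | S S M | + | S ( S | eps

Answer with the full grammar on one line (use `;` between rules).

S -> * | M | ( S | ( | ε; M -> id | S S M | S S | S M | S | + | S ( S | S ( | ( S | (

Nullable set = {M, S}.
ε ∈ L(G) since S is nullable, so keep S → ε.
Add the nullable-subset variants: S → ( S gives ( S | (. M → S S M gives S S M | S S | S M | S. M → S ( S gives S ( S | S ( | ( S | (.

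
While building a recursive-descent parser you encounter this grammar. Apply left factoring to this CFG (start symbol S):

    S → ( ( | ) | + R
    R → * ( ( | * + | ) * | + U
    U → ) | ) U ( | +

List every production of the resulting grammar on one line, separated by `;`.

R has alternatives sharing prefix '*': factor to R → * R' with R' → ( ( | +.
U has alternatives sharing prefix ')': factor to U → ) U' with U' → ε | U (.

S → ( ( | ) | + R; R → ) * | + U | * R'; U → + | ) U'; R' → ( ( | +; U' → eps | U (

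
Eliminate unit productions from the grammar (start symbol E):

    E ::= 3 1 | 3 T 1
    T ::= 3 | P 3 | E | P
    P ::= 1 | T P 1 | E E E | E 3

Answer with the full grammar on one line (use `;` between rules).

E ::= 3 1 | 3 T 1; T ::= 3 1 | 3 T 1 | 1 | T P 1 | E E E | E 3 | 3 | P 3; P ::= 1 | T P 1 | E E E | E 3

Unit pairs: T ⇒* {E, P}.
For every A with A ⇒* B via unit rules, add B's non-unit alternatives to A; then delete every rule of the form X → Y.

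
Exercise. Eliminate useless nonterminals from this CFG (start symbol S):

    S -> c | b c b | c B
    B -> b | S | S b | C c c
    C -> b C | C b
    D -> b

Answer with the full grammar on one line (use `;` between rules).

Generating nonterminals: {B, D, S}.
Reachable from S after that: {B, S}.
Removed useless symbols: {C, D} and every production mentioning them.

S -> c | b c b | c B; B -> b | S | S b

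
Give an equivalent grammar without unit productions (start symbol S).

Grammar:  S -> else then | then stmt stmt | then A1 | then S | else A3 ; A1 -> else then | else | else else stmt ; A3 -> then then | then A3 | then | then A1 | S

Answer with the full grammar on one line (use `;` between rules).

Unit pairs: A3 ⇒* {S}.
For every A with A ⇒* B via unit rules, add B's non-unit alternatives to A; then delete every rule of the form X → Y.

S -> else then | then stmt stmt | then A1 | then S | else A3; A1 -> else then | else | else else stmt; A3 -> else then | then stmt stmt | then A1 | then S | else A3 | then then | then A3 | then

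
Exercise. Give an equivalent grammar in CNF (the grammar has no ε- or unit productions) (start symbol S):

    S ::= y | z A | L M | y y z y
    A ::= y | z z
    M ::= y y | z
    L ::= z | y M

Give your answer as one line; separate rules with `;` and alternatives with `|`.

S ::= y | X1 A | L M | X2 Y1; A ::= y | X1 X1; M ::= X2 X2 | z; L ::= z | X2 M; X1 ::= z; X2 ::= y; Y1 ::= X2 Y2; Y2 ::= X1 X2

Introduce a nonterminal for each terminal appearing in a rule of length ≥ 2: X1 → z, X2 → y.
Binarize each right-hand side of length ≥ 3 by chaining fresh nonterminals (Y1, Y2, …): affected rules were S → X2 X2 X1 X2.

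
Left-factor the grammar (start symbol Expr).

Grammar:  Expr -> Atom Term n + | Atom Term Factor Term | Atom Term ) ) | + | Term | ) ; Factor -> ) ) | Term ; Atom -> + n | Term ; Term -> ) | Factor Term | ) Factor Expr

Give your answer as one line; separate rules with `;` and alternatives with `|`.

Expr -> + | Term | ) | Atom Term Expr1; Factor -> ) ) | Term; Atom -> + n | Term; Term -> Factor Term | ) Term1; Expr1 -> n + | Factor Term | ) ); Term1 -> epsilon | Factor Expr

Expr has alternatives sharing prefix 'Atom Term': factor to Expr → Atom Term Expr1 with Expr1 → n + | Factor Term | ) ).
Term has alternatives sharing prefix ')': factor to Term → ) Term1 with Term1 → ε | Factor Expr.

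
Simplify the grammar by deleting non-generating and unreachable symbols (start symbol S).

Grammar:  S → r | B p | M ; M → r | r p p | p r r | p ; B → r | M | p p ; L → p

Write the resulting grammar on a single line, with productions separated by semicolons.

S → r | B p | M; M → r | r p p | p r r | p; B → r | M | p p

Generating nonterminals: {B, L, M, S}.
Reachable from S after that: {B, M, S}.
Removed useless symbols: {L} and every production mentioning them.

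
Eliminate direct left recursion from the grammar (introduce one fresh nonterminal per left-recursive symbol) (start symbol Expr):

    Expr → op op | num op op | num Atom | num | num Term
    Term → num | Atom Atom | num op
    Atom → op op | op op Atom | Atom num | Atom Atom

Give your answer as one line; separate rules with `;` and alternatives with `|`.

Atom is directly left-recursive.
For Atom: α = {num, Atom}, β = {op op, op op Atom}. Rewrite as Atom → β Atom1 and Atom1 → α Atom1 | ε.

Expr → op op | num op op | num Atom | num | num Term; Term → num | Atom Atom | num op; Atom → op op Atom1 | op op Atom Atom1; Atom1 → num Atom1 | Atom Atom1 | ε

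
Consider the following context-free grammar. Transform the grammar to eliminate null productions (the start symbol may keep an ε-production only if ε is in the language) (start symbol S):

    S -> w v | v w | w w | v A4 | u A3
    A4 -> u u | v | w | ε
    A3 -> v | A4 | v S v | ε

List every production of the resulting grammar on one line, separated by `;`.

Nullable set = {A3, A4}.
ε ∉ L(G), so no ε-production is kept.
Expand every rule over subsets of its nullable positions: S → v A4 gives v A4 | v. S → u A3 gives u A3 | u.

S -> w v | v w | w w | v A4 | v | u A3 | u; A4 -> u u | v | w; A3 -> v | A4 | v S v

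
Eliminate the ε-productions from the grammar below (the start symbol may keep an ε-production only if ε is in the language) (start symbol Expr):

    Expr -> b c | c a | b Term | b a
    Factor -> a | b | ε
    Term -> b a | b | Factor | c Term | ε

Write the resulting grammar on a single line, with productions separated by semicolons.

Expr -> b c | c a | b Term | b | b a; Factor -> a | b; Term -> b a | b | Factor | c Term | c

Nullable nonterminals: {Factor, Term}.
ε ∉ L(G), so no ε-production is kept.
Add the nullable-subset variants: Expr → b Term gives b Term | b. Term → c Term gives c Term | c.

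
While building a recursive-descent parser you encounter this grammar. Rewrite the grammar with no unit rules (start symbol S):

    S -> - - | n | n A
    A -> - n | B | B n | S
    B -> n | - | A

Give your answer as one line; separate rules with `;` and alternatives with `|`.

Unit pairs: A ⇒* {B, S}; B ⇒* {A, S}.
Replace each nonterminal's rules with the union of the non-unit rules of every nonterminal it unit-derives.

S -> - - | n | n A; A -> n | - | - - | n A | - n | B n; B -> n | - | - - | n A | - n | B n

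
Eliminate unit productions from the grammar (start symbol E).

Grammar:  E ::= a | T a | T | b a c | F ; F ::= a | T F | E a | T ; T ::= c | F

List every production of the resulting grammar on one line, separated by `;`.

Unit pairs: E ⇒* {F, T}; F ⇒* {T}; T ⇒* {F}.
For each unit pair (A, B), copy every non-unit production of B to A, then drop all unit productions.

E ::= a | T a | b a c | T F | E a | c; F ::= a | T F | E a | c; T ::= a | T F | E a | c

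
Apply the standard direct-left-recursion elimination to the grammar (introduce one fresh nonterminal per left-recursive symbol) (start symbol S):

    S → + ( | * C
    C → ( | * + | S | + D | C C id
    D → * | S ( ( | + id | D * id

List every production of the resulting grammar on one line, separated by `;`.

S → + ( | * C; C → ( C' | * + C' | S C' | + D C'; D → * D' | S ( ( D' | + id D'; C' → C id C' | epsilon; D' → * id D' | epsilon

Directly left-recursive nonterminals: C, D.
For C: α = {C id}, β = {(, * +, S, + D}. Rewrite as C → β C' and C' → α C' | ε.
For D: α = {* id}, β = {*, S ( (, + id}. Rewrite as D → β D' and D' → α D' | ε.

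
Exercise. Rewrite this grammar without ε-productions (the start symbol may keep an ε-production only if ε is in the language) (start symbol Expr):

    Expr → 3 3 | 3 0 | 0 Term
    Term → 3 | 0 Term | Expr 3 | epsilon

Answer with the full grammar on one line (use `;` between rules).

Nullable set = {Term}.
ε ∉ L(G), so no ε-production is kept.
Expand every rule over subsets of its nullable positions: Expr → 0 Term gives 0 Term | 0. Term → 0 Term gives 0 Term | 0.

Expr → 3 3 | 3 0 | 0 Term | 0; Term → 3 | 0 Term | 0 | Expr 3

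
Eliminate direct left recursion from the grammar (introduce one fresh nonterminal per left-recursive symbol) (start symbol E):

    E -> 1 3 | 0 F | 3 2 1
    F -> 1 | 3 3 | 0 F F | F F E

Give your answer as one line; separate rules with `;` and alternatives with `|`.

Directly left-recursive nonterminal: F.
For F: α = {F E}, β = {1, 3 3, 0 F F}. Rewrite as F → β F' and F' → α F' | ε.

E -> 1 3 | 0 F | 3 2 1; F -> 1 F' | 3 3 F' | 0 F F F'; F' -> F E F' | eps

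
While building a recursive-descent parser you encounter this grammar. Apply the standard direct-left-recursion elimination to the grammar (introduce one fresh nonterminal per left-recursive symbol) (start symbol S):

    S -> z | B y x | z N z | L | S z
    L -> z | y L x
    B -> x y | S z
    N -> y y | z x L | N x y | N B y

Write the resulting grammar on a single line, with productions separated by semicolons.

Directly left-recursive nonterminals: S, N.
For S: α = {z}, β = {z, B y x, z N z, L}. Rewrite as S → β S' and S' → α S' | ε.
For N: α = {x y, B y}, β = {y y, z x L}. Rewrite as N → β N' and N' → α N' | ε.

S -> z S' | B y x S' | z N z S' | L S'; L -> z | y L x; B -> x y | S z; N -> y y N' | z x L N'; S' -> z S' | ε; N' -> x y N' | B y N' | ε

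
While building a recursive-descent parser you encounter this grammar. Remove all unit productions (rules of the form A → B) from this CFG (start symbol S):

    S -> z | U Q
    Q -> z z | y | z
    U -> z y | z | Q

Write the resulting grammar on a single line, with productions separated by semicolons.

S -> z | U Q; Q -> z z | y | z; U -> z y | z | z z | y

Unit pairs: U ⇒* {Q}.
For each unit pair (A, B), copy every non-unit production of B to A, then drop all unit productions.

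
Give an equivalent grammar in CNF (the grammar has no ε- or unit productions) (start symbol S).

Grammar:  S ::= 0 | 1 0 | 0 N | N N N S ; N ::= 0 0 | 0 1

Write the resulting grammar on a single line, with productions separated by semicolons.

S ::= 0 | X1 X2 | X2 N | N Y1; N ::= X2 X2 | X2 X1; X1 ::= 1; X2 ::= 0; Y1 ::= N Y2; Y2 ::= N S

Introduce a nonterminal for each terminal appearing in a rule of length ≥ 2: X1 → 1, X2 → 0.
Binarize each right-hand side of length ≥ 3 by chaining fresh nonterminals (Y1, Y2, …): affected rules were S → N N N S.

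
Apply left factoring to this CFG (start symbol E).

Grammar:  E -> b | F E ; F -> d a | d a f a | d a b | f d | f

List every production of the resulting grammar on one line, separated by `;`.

E -> b | F E; F -> d a F' | f F''; F' -> ε | f a | b; F'' -> d | ε

F has alternatives sharing prefix 'd a': factor to F → d a F' with F' → ε | f a | b.
F has alternatives sharing prefix 'f': factor to F → f F'' with F'' → d | ε.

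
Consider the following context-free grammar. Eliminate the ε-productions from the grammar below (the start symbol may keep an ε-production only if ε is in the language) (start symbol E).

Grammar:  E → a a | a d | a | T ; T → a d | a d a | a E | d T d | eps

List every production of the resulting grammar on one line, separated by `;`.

E → a a | a d | a | T | eps; T → a d | a d a | a E | a | d T d | d d

The nullable symbols are {E, T}.
ε ∈ L(G) since E is nullable, so keep E → ε.
For each production, add variants omitting each subset of nullable occurrences: T → a E gives a E | a. T → d T d gives d T d | d d.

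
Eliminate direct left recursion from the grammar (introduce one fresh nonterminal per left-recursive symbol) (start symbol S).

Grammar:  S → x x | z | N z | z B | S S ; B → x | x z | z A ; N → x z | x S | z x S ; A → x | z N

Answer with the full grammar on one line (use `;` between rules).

Left recursion appears on S.
For S: α = {S}, β = {x x, z, N z, z B}. Rewrite as S → β S' and S' → α S' | ε.

S → x x S' | z S' | N z S' | z B S'; B → x | x z | z A; N → x z | x S | z x S; A → x | z N; S' → S S' | ε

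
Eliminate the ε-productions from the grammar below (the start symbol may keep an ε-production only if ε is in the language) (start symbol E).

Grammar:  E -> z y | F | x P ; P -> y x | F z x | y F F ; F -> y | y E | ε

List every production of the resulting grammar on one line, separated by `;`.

E -> z y | F | x P | ε; P -> y x | F z x | z x | y F F | y F | y; F -> y | y E

Nullable nonterminals: {E, F}.
ε ∈ L(G) since E is nullable, so keep E → ε.
For each production, add variants omitting each subset of nullable occurrences: P → F z x gives F z x | z x. P → y F F gives y F F | y F | y.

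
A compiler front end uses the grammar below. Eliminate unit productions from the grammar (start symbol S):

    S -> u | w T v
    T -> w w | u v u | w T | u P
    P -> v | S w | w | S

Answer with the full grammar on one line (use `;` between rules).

S -> u | w T v; T -> w w | u v u | w T | u P; P -> u | w T v | v | S w | w

Unit pairs: P ⇒* {S}.
For every A with A ⇒* B via unit rules, add B's non-unit alternatives to A; then delete every rule of the form X → Y.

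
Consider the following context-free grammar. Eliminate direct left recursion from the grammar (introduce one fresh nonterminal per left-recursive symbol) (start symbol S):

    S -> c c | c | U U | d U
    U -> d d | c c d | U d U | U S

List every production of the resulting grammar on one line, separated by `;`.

U is directly left-recursive.
For U: α = {d U, S}, β = {d d, c c d}. Rewrite as U → β U' and U' → α U' | ε.

S -> c c | c | U U | d U; U -> d d U' | c c d U'; U' -> d U U' | S U' | ε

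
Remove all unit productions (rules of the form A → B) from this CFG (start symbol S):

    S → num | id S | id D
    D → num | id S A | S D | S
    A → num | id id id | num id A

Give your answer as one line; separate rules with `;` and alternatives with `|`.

Unit pairs: D ⇒* {S}.
Replace each nonterminal's rules with the union of the non-unit rules of every nonterminal it unit-derives.

S → num | id S | id D; D → num | id S | id D | id S A | S D; A → num | id id id | num id A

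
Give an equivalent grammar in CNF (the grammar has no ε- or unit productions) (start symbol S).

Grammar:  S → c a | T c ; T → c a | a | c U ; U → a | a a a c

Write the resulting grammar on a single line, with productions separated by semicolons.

Introduce a nonterminal for each terminal appearing in a rule of length ≥ 2: X1 → c, X2 → a.
Binarize each right-hand side of length ≥ 3 by chaining fresh nonterminals (Y1, Y2, …): affected rules were U → X2 X2 X2 X1.

S → X1 X2 | T X1; T → X1 X2 | a | X1 U; U → a | X2 Y1; X1 → c; X2 → a; Y1 → X2 Y2; Y2 → X2 X1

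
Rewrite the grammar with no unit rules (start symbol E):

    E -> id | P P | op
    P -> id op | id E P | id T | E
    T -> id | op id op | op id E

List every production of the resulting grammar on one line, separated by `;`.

E -> id | P P | op; P -> id | P P | op | id op | id E P | id T; T -> id | op id op | op id E

Unit pairs: P ⇒* {E}.
For every A with A ⇒* B via unit rules, add B's non-unit alternatives to A; then delete every rule of the form X → Y.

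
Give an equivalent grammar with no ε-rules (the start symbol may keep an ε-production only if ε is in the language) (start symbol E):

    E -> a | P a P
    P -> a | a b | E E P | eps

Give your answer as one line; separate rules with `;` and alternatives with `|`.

E -> a | P a P | P a | a P; P -> a | a b | E E P | E E

Nullable nonterminals: {P}.
ε ∉ L(G), so no ε-production is kept.
Add the nullable-subset variants: E → P a P gives P a P | P a | a P. P → E E P gives E E P | E E.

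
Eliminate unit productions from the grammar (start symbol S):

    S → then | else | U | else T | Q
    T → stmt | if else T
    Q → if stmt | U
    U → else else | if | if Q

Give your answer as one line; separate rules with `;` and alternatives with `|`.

S → else else | if | if Q | then | else | else T | if stmt; T → stmt | if else T; Q → else else | if | if Q | if stmt; U → else else | if | if Q

Unit pairs: Q ⇒* {U}; S ⇒* {Q, U}.
Replace each nonterminal's rules with the union of the non-unit rules of every nonterminal it unit-derives.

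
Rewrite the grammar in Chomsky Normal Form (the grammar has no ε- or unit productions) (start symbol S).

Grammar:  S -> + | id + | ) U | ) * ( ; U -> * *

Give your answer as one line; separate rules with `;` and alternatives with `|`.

S -> + | X1 X2 | X3 U | X3 Y1; U -> X4 X4; X1 -> id; X2 -> +; X3 -> ); X4 -> *; X5 -> (; Y1 -> X4 X5

Introduce a nonterminal for each terminal appearing in a rule of length ≥ 2: X1 → id, X2 → +, X3 → ), X4 → *, X5 → (.
Binarize each right-hand side of length ≥ 3 by chaining fresh nonterminals (Y1, Y2, …): affected rules were S → X3 X4 X5.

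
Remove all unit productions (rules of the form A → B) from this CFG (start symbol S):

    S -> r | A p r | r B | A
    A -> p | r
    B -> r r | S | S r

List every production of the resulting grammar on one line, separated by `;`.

S -> r | A p r | r B | p; A -> p | r; B -> r r | S r | r | A p r | r B | p

Unit pairs: B ⇒* {A, S}; S ⇒* {A}.
For each unit pair (A, B), copy every non-unit production of B to A, then drop all unit productions.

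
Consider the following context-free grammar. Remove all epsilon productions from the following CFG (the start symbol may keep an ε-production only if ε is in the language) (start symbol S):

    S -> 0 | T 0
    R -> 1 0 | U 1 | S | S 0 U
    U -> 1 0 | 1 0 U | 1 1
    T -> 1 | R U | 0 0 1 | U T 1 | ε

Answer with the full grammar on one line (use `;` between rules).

S -> 0 | T 0; R -> 1 0 | U 1 | S | S 0 U; U -> 1 0 | 1 0 U | 1 1; T -> 1 | R U | 0 0 1 | U T 1 | U 1

Nullable nonterminals: {T}.
ε ∉ L(G), so no ε-production is kept.
For each production, add variants omitting each subset of nullable occurrences: T → U T 1 gives U T 1 | U 1.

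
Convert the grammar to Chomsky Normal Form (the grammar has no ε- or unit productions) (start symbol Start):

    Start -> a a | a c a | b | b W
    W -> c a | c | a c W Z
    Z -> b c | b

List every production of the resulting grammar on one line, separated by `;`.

Start -> X1 X1 | X1 Y1 | b | X3 W; W -> X2 X1 | c | X1 Y2; Z -> X3 X2 | b; X1 -> a; X2 -> c; X3 -> b; Y1 -> X2 X1; Y2 -> X2 Y3; Y3 -> W Z

Introduce a nonterminal for each terminal appearing in a rule of length ≥ 2: X1 → a, X2 → c, X3 → b.
Binarize each right-hand side of length ≥ 3 by chaining fresh nonterminals (Y1, Y2, …): affected rules were Start → X1 X2 X1; W → X1 X2 W Z.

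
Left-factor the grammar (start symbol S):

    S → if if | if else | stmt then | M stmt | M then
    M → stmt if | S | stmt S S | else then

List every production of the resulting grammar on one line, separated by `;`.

S has alternatives sharing prefix 'if': factor to S → if S' with S' → if | else.
S has alternatives sharing prefix 'M': factor to S → M S'' with S'' → stmt | then.
M has alternatives sharing prefix 'stmt': factor to M → stmt M' with M' → if | S S.

S → stmt then | if S' | M S''; M → S | else then | stmt M'; S' → if | else; S'' → stmt | then; M' → if | S S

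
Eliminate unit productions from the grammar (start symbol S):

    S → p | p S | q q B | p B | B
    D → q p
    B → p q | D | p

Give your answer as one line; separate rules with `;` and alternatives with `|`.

S → p q | p | q p | p S | q q B | p B; D → q p; B → p q | p | q p

Unit pairs: B ⇒* {D}; S ⇒* {B, D}.
For every A with A ⇒* B via unit rules, add B's non-unit alternatives to A; then delete every rule of the form X → Y.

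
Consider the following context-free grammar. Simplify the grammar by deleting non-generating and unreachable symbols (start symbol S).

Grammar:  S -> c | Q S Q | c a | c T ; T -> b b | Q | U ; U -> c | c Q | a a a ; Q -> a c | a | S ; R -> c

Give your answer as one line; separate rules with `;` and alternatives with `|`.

S -> c | Q S Q | c a | c T; T -> b b | Q | U; U -> c | c Q | a a a; Q -> a c | a | S

Generating nonterminals: {Q, R, S, T, U}.
Reachable from S after that: {Q, S, T, U}.
Removed useless symbols: {R} and every production mentioning them.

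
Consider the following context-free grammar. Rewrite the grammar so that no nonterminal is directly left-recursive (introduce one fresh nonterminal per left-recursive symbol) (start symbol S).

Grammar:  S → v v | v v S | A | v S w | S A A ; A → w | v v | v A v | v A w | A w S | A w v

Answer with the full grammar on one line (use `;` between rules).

S → v v S' | v v S S' | A S' | v S w S'; A → w A' | v v A' | v A v A' | v A w A'; S' → A A S' | eps; A' → w S A' | w v A' | eps

S, A are directly left-recursive.
For S: α = {A A}, β = {v v, v v S, A, v S w}. Rewrite as S → β S' and S' → α S' | ε.
For A: α = {w S, w v}, β = {w, v v, v A v, v A w}. Rewrite as A → β A' and A' → α A' | ε.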